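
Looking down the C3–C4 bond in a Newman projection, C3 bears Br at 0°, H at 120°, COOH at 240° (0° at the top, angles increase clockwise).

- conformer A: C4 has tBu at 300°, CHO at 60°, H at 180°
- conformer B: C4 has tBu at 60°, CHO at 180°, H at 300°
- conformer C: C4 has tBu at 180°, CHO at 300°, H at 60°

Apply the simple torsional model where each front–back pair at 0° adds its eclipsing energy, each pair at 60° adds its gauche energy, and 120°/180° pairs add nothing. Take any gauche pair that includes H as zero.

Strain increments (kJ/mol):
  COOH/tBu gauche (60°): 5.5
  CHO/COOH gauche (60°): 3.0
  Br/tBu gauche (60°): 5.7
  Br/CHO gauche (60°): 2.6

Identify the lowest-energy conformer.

B

A is staggered. Br at 0° is gauche with tBu at 300° (5.7); Br at 0° is gauche with CHO at 60° (2.6); COOH at 240° is gauche with tBu at 300° (5.5). Total 13.8 kJ/mol.
B is staggered. Br at 0° is gauche with tBu at 60° (5.7); COOH at 240° is gauche with CHO at 180° (3.0). Total 8.7 kJ/mol.
C is staggered. Br at 0° is gauche with CHO at 300° (2.6); COOH at 240° is gauche with tBu at 180° (5.5); COOH at 240° is gauche with CHO at 300° (3.0). Total 11.1 kJ/mol.
B has the lowest total (8.7 kJ/mol).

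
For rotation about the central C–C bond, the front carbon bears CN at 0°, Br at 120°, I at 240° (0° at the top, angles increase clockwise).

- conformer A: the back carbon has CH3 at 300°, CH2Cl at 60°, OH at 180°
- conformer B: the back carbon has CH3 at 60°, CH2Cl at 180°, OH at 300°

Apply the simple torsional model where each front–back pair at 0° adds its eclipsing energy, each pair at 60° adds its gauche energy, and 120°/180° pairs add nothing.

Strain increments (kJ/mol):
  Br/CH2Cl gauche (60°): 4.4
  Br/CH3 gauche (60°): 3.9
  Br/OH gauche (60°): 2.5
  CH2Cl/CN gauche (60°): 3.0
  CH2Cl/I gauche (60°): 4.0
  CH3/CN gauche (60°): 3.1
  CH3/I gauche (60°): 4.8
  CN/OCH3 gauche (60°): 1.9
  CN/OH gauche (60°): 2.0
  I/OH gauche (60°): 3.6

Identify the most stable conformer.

A (staggered): CN–CH3 gauche, CN–CH2Cl gauche, Br–CH2Cl gauche, Br–OH gauche, I–CH3 gauche, I–OH gauche; 3.1 + 3.0 + 4.4 + 2.5 + 4.8 + 3.6 = 21.4 kJ/mol.
B (staggered): CN–CH3 gauche, CN–OH gauche, Br–CH3 gauche, Br–CH2Cl gauche, I–CH2Cl gauche, I–OH gauche; 3.1 + 2.0 + 3.9 + 4.4 + 4.0 + 3.6 = 21.0 kJ/mol.
B has the lowest total (21.0 kJ/mol).

B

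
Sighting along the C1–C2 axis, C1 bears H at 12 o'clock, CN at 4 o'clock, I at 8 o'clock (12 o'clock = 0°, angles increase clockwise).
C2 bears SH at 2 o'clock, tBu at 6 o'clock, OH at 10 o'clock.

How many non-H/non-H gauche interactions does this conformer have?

4

Non-H gauche pairs: CN(120°)/SH(60°); CN(120°)/tBu(180°); I(240°)/tBu(180°); I(240°)/OH(300°) — 4 interactions.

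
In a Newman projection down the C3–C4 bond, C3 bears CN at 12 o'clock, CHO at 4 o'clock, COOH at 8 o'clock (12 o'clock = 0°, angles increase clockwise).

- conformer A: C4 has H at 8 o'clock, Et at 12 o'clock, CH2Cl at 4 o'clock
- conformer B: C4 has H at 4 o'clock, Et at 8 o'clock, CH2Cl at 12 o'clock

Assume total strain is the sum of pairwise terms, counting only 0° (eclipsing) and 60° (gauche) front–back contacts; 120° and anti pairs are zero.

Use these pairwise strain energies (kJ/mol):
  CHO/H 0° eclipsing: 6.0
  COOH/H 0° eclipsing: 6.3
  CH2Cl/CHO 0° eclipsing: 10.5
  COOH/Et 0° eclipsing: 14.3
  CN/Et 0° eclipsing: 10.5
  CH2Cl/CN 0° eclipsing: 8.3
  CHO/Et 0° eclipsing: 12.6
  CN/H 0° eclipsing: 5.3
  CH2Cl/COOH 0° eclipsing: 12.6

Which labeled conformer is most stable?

A is eclipsed. CN at 0° is eclipsed with Et at 0° (10.5); CHO at 120° is eclipsed with CH2Cl at 120° (10.5); COOH at 240° is eclipsed with H at 240° (6.3). Total 27.3 kJ/mol.
B is eclipsed. CN at 0° is eclipsed with CH2Cl at 0° (8.3); CHO at 120° is eclipsed with H at 120° (6.0); COOH at 240° is eclipsed with Et at 240° (14.3). Total 28.6 kJ/mol.
A has the lowest total (27.3 kJ/mol).

A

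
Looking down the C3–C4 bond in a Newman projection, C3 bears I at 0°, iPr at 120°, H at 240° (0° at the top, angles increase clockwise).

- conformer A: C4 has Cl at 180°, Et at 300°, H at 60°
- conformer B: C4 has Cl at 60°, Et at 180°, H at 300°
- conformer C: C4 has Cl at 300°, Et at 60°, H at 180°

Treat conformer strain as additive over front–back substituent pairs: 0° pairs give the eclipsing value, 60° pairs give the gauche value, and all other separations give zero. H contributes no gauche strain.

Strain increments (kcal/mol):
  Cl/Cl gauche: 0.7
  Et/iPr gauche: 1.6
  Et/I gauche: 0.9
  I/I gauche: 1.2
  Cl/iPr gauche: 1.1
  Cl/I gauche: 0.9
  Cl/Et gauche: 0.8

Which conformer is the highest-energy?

A (staggered): I–Et gauche, iPr–Cl gauche; 0.9 + 1.1 = 2.0 kcal/mol.
B (staggered): I–Cl gauche, iPr–Cl gauche, iPr–Et gauche; 0.9 + 1.1 + 1.6 = 3.6 kcal/mol.
C (staggered): I–Cl gauche, I–Et gauche, iPr–Et gauche; 0.9 + 0.9 + 1.6 = 3.4 kcal/mol.
B has the highest total (3.6 kcal/mol).

B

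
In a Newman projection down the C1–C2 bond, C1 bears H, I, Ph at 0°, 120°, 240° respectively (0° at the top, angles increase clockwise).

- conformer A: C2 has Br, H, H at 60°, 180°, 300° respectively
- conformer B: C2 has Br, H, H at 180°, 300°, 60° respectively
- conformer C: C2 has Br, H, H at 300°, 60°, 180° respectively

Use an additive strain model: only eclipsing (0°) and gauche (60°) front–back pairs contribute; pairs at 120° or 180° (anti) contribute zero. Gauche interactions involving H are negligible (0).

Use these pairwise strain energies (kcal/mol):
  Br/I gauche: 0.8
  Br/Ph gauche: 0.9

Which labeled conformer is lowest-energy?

A

A (staggered): I–Br gauche; 0.8 = 0.8 kcal/mol.
B (staggered): I–Br gauche, Ph–Br gauche; 0.8 + 0.9 = 1.7 kcal/mol.
C (staggered): Ph–Br gauche; 0.9 = 0.9 kcal/mol.
A has the lowest total (0.8 kcal/mol).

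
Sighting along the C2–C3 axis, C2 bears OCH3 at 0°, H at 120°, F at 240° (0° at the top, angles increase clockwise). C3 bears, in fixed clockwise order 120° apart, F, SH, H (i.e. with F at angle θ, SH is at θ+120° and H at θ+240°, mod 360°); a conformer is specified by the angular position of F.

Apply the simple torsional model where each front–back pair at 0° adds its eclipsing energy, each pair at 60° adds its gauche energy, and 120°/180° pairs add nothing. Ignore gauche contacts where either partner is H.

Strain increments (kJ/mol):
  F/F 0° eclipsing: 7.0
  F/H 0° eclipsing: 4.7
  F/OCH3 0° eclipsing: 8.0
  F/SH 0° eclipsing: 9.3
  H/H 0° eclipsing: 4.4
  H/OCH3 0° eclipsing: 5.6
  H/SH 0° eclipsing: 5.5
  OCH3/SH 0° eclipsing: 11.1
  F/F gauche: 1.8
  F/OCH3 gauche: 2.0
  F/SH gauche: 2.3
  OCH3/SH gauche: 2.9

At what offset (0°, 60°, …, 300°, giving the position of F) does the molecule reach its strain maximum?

F at 0° is eclipsed. OCH3 at 0° is eclipsed with F at 0° (8.0); H at 120° is eclipsed with SH at 120° (5.5); F at 240° is eclipsed with H at 240° (4.7). Total 18.2 kJ/mol.
F at 60° is staggered. OCH3 at 0° is gauche with F at 60° (2.0); F at 240° is gauche with SH at 180° (2.3). Total 4.3 kJ/mol.
F at 120° is eclipsed. OCH3 at 0° is eclipsed with H at 0° (5.6); H at 120° is eclipsed with F at 120° (4.7); F at 240° is eclipsed with SH at 240° (9.3). Total 19.6 kJ/mol.
F at 180° is staggered. OCH3 at 0° is gauche with SH at 300° (2.9); F at 240° is gauche with F at 180° (1.8); F at 240° is gauche with SH at 300° (2.3). Total 7.0 kJ/mol.
F at 240° is eclipsed. OCH3 at 0° is eclipsed with SH at 0° (11.1); H at 120° is eclipsed with H at 120° (4.4); F at 240° is eclipsed with F at 240° (7.0). Total 22.5 kJ/mol.
F at 300° is staggered. OCH3 at 0° is gauche with F at 300° (2.0); OCH3 at 0° is gauche with SH at 60° (2.9); F at 240° is gauche with F at 300° (1.8). Total 6.7 kJ/mol.
The maximum (22.5 kJ/mol) occurs with F at 240°.

240°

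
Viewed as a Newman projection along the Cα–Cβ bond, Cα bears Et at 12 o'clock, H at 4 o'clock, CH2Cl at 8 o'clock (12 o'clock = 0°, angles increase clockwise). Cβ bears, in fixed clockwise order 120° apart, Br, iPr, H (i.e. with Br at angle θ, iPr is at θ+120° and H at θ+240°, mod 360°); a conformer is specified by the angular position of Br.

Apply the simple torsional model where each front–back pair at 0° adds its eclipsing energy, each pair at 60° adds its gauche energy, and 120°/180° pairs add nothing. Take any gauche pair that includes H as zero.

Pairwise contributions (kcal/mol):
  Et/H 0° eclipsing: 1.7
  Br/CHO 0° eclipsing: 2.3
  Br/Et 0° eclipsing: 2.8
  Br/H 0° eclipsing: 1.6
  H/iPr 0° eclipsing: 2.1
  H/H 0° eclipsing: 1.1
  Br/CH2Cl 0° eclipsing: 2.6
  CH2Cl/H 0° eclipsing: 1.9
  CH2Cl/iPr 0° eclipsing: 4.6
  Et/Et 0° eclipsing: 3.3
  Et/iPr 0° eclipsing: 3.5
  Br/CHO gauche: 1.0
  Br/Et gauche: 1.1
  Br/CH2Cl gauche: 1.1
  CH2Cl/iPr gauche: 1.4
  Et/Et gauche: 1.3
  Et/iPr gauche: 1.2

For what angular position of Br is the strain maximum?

Br at 0° (eclipsed): Et–Br eclipsed, H–iPr eclipsed, CH2Cl–H eclipsed; 2.8 + 2.1 + 1.9 = 6.8 kcal/mol.
Br at 60° (staggered): Et–Br gauche, CH2Cl–iPr gauche; 1.1 + 1.4 = 2.5 kcal/mol.
Br at 120° (eclipsed): Et–H eclipsed, H–Br eclipsed, CH2Cl–iPr eclipsed; 1.7 + 1.6 + 4.6 = 7.9 kcal/mol.
Br at 180° (staggered): Et–iPr gauche, CH2Cl–Br gauche, CH2Cl–iPr gauche; 1.2 + 1.1 + 1.4 = 3.7 kcal/mol.
Br at 240° (eclipsed): Et–iPr eclipsed, H–H eclipsed, CH2Cl–Br eclipsed; 3.5 + 1.1 + 2.6 = 7.2 kcal/mol.
Br at 300° (staggered): Et–Br gauche, Et–iPr gauche, CH2Cl–Br gauche; 1.1 + 1.2 + 1.1 = 3.4 kcal/mol.
The maximum (7.9 kcal/mol) occurs with Br at 120°.

120°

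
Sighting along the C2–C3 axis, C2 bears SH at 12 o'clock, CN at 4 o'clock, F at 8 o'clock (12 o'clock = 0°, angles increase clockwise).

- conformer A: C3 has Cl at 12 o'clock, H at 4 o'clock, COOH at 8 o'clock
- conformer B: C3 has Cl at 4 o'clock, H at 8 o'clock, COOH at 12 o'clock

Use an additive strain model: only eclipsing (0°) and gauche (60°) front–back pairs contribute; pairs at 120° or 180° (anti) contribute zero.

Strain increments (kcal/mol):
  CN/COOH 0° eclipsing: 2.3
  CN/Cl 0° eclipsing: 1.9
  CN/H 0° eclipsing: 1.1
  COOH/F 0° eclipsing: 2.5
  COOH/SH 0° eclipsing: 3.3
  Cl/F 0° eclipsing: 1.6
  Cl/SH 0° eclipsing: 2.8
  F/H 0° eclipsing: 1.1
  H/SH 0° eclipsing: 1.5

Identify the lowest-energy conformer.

A is eclipsed. SH at 0° is eclipsed with Cl at 0° (2.8); CN at 120° is eclipsed with H at 120° (1.1); F at 240° is eclipsed with COOH at 240° (2.5). Total 6.4 kcal/mol.
B is eclipsed. SH at 0° is eclipsed with COOH at 0° (3.3); CN at 120° is eclipsed with Cl at 120° (1.9); F at 240° is eclipsed with H at 240° (1.1). Total 6.3 kcal/mol.
B has the lowest total (6.3 kcal/mol).

B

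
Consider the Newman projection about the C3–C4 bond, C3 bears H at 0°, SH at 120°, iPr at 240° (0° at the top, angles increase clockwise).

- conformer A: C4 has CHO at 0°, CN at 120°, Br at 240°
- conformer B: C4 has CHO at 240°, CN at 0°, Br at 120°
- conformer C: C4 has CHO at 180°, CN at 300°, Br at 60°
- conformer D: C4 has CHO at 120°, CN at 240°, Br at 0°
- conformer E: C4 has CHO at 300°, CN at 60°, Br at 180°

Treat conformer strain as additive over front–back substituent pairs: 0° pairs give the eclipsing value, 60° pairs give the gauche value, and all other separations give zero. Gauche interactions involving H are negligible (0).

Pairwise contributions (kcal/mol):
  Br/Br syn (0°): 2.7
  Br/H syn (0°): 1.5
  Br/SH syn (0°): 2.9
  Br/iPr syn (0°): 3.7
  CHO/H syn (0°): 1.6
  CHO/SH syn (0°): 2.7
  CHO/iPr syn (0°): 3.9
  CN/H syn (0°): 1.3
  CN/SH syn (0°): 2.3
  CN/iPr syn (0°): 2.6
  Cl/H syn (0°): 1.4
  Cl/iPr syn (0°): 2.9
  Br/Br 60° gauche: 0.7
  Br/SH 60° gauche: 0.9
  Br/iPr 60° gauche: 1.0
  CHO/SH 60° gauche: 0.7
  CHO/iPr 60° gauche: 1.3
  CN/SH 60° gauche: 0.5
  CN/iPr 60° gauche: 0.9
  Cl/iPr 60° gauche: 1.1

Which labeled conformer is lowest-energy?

A (eclipsed): H–CHO eclipsed, SH–CN eclipsed, iPr–Br eclipsed; 1.6 + 2.3 + 3.7 = 7.6 kcal/mol.
B (eclipsed): H–CN eclipsed, SH–Br eclipsed, iPr–CHO eclipsed; 1.3 + 2.9 + 3.9 = 8.1 kcal/mol.
C (staggered): SH–CHO gauche, SH–Br gauche, iPr–CHO gauche, iPr–CN gauche; 0.7 + 0.9 + 1.3 + 0.9 = 3.8 kcal/mol.
D (eclipsed): H–Br eclipsed, SH–CHO eclipsed, iPr–CN eclipsed; 1.5 + 2.7 + 2.6 = 6.8 kcal/mol.
E (staggered): SH–CN gauche, SH–Br gauche, iPr–CHO gauche, iPr–Br gauche; 0.5 + 0.9 + 1.3 + 1.0 = 3.7 kcal/mol.
E has the lowest total (3.7 kcal/mol).

E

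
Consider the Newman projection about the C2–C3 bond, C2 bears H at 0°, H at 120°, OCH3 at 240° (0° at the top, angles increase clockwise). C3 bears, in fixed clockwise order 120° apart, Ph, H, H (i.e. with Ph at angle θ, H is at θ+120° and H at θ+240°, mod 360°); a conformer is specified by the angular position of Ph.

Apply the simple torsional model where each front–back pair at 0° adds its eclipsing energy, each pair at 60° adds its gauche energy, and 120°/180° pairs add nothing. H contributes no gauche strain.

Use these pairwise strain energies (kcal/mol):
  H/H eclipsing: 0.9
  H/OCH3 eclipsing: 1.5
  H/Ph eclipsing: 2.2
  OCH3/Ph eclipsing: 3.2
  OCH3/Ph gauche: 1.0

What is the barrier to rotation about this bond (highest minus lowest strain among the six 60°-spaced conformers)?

5.0 kcal/mol

Ph at 0° (eclipsed): H(0°)/Ph(0°) eclipsed 2.2; H(120°)/H(120°) eclipsed 0.9; OCH3(240°)/H(240°) eclipsed 1.5 → 4.6 kcal/mol.
Ph at 60° (staggered): no non-H gauche contacts → 0.0 kcal/mol.
Ph at 120° (eclipsed): H(0°)/H(0°) eclipsed 0.9; H(120°)/Ph(120°) eclipsed 2.2; OCH3(240°)/H(240°) eclipsed 1.5 → 4.6 kcal/mol.
Ph at 180° (staggered): OCH3(240°)/Ph(180°) gauche 1.0 → 1.0 kcal/mol.
Ph at 240° (eclipsed): H(0°)/H(0°) eclipsed 0.9; H(120°)/H(120°) eclipsed 0.9; OCH3(240°)/Ph(240°) eclipsed 3.2 → 5.0 kcal/mol.
Ph at 300° (staggered): OCH3(240°)/Ph(300°) gauche 1.0 → 1.0 kcal/mol.
Max at 240° (5.0 kcal/mol), min at 60° (0.0 kcal/mol); barrier = 5.0 kcal/mol.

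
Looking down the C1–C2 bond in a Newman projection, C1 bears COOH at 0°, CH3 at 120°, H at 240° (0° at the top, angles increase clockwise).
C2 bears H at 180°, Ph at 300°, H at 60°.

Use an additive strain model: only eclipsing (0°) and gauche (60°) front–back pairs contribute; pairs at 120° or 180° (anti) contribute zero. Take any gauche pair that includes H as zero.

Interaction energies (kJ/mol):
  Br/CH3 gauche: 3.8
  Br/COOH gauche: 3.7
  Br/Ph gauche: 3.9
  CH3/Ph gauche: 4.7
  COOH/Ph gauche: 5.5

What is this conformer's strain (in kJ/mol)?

This conformer (staggered): COOH(0°)/Ph(300°) gauche 5.5 → 5.5 kJ/mol.

5.5 kJ/mol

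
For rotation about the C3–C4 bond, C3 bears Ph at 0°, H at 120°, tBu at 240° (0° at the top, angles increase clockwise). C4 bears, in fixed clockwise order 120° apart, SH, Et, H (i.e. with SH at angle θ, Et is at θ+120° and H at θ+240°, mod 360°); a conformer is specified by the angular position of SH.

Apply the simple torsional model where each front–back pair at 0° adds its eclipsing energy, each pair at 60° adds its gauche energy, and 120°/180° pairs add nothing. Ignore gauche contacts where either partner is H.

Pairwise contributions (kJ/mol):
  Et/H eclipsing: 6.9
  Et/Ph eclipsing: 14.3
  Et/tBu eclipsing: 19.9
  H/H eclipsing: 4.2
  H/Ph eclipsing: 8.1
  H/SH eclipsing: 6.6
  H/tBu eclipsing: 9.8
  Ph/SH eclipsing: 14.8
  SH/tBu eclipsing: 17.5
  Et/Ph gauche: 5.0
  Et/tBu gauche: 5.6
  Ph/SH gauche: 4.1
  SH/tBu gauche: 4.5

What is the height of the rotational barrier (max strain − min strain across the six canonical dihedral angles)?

SH at 0° (eclipsed): Ph–SH eclipsed, H–Et eclipsed, tBu–H eclipsed; 14.8 + 6.9 + 9.8 = 31.5 kJ/mol.
SH at 60° (staggered): Ph–SH gauche, tBu–Et gauche; 4.1 + 5.6 = 9.7 kJ/mol.
SH at 120° (eclipsed): Ph–H eclipsed, H–SH eclipsed, tBu–Et eclipsed; 8.1 + 6.6 + 19.9 = 34.6 kJ/mol.
SH at 180° (staggered): Ph–Et gauche, tBu–SH gauche, tBu–Et gauche; 5.0 + 4.5 + 5.6 = 15.1 kJ/mol.
SH at 240° (eclipsed): Ph–Et eclipsed, H–H eclipsed, tBu–SH eclipsed; 14.3 + 4.2 + 17.5 = 36.0 kJ/mol.
SH at 300° (staggered): Ph–SH gauche, Ph–Et gauche, tBu–SH gauche; 4.1 + 5.0 + 4.5 = 13.6 kJ/mol.
Max at 240° (36.0 kJ/mol), min at 60° (9.7 kJ/mol); barrier = 26.3 kJ/mol.

26.3 kJ/mol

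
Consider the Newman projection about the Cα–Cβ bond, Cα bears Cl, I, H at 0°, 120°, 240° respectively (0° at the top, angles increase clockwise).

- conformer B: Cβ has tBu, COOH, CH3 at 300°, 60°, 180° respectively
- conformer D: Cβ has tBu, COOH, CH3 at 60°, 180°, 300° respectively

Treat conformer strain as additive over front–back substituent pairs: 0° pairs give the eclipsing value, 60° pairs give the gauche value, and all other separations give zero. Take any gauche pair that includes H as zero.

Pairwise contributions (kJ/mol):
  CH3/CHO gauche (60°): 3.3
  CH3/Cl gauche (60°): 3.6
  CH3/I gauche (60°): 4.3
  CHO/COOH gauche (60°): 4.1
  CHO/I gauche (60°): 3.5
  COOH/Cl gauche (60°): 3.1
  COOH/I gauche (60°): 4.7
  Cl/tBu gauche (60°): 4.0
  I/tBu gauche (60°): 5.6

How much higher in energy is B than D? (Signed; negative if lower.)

B (staggered): Cl–tBu gauche, Cl–COOH gauche, I–COOH gauche, I–CH3 gauche; 4.0 + 3.1 + 4.7 + 4.3 = 16.1 kJ/mol.
D (staggered): Cl–tBu gauche, Cl–CH3 gauche, I–tBu gauche, I–COOH gauche; 4.0 + 3.6 + 5.6 + 4.7 = 17.9 kJ/mol.
E(B) − E(D) = 16.1 − 17.9 = -1.8 kJ/mol.

-1.8 kJ/mol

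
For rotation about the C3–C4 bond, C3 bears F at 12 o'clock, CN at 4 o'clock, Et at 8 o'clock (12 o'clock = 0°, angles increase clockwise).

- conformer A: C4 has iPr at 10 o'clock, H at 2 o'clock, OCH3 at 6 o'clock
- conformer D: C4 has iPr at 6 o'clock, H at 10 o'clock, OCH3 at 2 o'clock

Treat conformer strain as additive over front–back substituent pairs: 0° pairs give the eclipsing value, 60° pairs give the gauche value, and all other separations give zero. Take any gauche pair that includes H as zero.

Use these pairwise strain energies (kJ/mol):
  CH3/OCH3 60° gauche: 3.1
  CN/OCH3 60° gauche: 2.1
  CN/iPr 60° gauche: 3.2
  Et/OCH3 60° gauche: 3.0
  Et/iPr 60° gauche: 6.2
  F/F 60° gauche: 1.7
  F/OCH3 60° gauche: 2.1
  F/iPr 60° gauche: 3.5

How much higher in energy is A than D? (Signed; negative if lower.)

+1.2 kJ/mol

A is staggered. F at 0° is gauche with iPr at 300° (3.5); CN at 120° is gauche with OCH3 at 180° (2.1); Et at 240° is gauche with iPr at 300° (6.2); Et at 240° is gauche with OCH3 at 180° (3.0). Total 14.8 kJ/mol.
D is staggered. F at 0° is gauche with OCH3 at 60° (2.1); CN at 120° is gauche with iPr at 180° (3.2); CN at 120° is gauche with OCH3 at 60° (2.1); Et at 240° is gauche with iPr at 180° (6.2). Total 13.6 kJ/mol.
E(A) − E(D) = 14.8 − 13.6 = +1.2 kJ/mol.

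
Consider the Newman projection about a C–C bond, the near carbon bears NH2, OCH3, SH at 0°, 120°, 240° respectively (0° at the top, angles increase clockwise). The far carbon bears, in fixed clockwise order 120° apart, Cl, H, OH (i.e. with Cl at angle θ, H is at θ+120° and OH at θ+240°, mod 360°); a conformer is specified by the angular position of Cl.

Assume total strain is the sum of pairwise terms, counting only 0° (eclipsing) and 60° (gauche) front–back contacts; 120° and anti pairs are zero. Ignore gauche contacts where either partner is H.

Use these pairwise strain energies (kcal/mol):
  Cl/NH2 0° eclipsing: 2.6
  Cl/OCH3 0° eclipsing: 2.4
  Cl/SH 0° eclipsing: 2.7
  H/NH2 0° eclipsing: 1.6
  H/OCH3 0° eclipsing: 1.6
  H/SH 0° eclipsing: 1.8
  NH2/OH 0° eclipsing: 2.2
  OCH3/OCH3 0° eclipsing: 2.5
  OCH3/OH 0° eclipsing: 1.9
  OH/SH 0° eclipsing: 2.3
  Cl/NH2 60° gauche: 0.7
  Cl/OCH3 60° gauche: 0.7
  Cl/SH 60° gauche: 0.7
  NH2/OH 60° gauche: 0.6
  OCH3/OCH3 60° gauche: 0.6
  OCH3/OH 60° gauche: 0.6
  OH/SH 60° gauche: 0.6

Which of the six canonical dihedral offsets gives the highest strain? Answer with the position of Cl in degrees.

0°

Cl at 0° (eclipsed): NH2–Cl eclipsed, OCH3–H eclipsed, SH–OH eclipsed; 2.6 + 1.6 + 2.3 = 6.5 kcal/mol.
Cl at 60° (staggered): NH2–Cl gauche, NH2–OH gauche, OCH3–Cl gauche, SH–OH gauche; 0.7 + 0.6 + 0.7 + 0.6 = 2.6 kcal/mol.
Cl at 120° (eclipsed): NH2–OH eclipsed, OCH3–Cl eclipsed, SH–H eclipsed; 2.2 + 2.4 + 1.8 = 6.4 kcal/mol.
Cl at 180° (staggered): NH2–OH gauche, OCH3–Cl gauche, OCH3–OH gauche, SH–Cl gauche; 0.6 + 0.7 + 0.6 + 0.7 = 2.6 kcal/mol.
Cl at 240° (eclipsed): NH2–H eclipsed, OCH3–OH eclipsed, SH–Cl eclipsed; 1.6 + 1.9 + 2.7 = 6.2 kcal/mol.
Cl at 300° (staggered): NH2–Cl gauche, OCH3–OH gauche, SH–Cl gauche, SH–OH gauche; 0.7 + 0.6 + 0.7 + 0.6 = 2.6 kcal/mol.
The maximum (6.5 kcal/mol) occurs with Cl at 0°.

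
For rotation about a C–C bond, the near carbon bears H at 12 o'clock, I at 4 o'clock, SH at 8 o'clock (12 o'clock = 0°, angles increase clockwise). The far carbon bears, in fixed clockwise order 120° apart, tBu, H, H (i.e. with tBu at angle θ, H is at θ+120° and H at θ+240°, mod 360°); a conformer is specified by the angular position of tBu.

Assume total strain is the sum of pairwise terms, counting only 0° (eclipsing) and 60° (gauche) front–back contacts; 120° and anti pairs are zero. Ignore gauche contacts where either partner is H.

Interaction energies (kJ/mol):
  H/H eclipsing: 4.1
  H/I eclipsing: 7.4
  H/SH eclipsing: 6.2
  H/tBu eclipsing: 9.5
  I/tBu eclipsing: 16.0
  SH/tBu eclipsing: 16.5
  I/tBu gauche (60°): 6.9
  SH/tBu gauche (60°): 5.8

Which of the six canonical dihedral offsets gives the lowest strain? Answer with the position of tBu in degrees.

300°

tBu at 0° is eclipsed. H at 0° is eclipsed with tBu at 0° (9.5); I at 120° is eclipsed with H at 120° (7.4); SH at 240° is eclipsed with H at 240° (6.2). Total 23.1 kJ/mol.
tBu at 60° is staggered. I at 120° is gauche with tBu at 60° (6.9). Total 6.9 kJ/mol.
tBu at 120° is eclipsed. H at 0° is eclipsed with H at 0° (4.1); I at 120° is eclipsed with tBu at 120° (16.0); SH at 240° is eclipsed with H at 240° (6.2). Total 26.3 kJ/mol.
tBu at 180° is staggered. I at 120° is gauche with tBu at 180° (6.9); SH at 240° is gauche with tBu at 180° (5.8). Total 12.7 kJ/mol.
tBu at 240° is eclipsed. H at 0° is eclipsed with H at 0° (4.1); I at 120° is eclipsed with H at 120° (7.4); SH at 240° is eclipsed with tBu at 240° (16.5). Total 28.0 kJ/mol.
tBu at 300° is staggered. SH at 240° is gauche with tBu at 300° (5.8). Total 5.8 kJ/mol.
The minimum (5.8 kJ/mol) occurs with tBu at 300°.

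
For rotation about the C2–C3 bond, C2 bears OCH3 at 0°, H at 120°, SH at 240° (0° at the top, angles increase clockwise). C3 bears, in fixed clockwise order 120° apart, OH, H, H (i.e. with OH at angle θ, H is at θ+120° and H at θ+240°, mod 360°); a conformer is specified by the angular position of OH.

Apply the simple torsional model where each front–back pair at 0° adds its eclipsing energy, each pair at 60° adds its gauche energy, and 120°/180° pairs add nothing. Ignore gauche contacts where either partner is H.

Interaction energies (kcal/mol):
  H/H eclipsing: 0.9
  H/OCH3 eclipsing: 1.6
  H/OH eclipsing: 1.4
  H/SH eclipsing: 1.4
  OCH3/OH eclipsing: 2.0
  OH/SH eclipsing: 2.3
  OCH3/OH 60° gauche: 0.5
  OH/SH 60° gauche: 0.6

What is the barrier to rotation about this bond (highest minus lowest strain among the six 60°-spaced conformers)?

4.3 kcal/mol

OH at 0° (eclipsed): OCH3(0°)/OH(0°) eclipsed 2.0; H(120°)/H(120°) eclipsed 0.9; SH(240°)/H(240°) eclipsed 1.4 → 4.3 kcal/mol.
OH at 60° (staggered): OCH3(0°)/OH(60°) gauche 0.5 → 0.5 kcal/mol.
OH at 120° (eclipsed): OCH3(0°)/H(0°) eclipsed 1.6; H(120°)/OH(120°) eclipsed 1.4; SH(240°)/H(240°) eclipsed 1.4 → 4.4 kcal/mol.
OH at 180° (staggered): SH(240°)/OH(180°) gauche 0.6 → 0.6 kcal/mol.
OH at 240° (eclipsed): OCH3(0°)/H(0°) eclipsed 1.6; H(120°)/H(120°) eclipsed 0.9; SH(240°)/OH(240°) eclipsed 2.3 → 4.8 kcal/mol.
OH at 300° (staggered): OCH3(0°)/OH(300°) gauche 0.5; SH(240°)/OH(300°) gauche 0.6 → 1.1 kcal/mol.
Max at 240° (4.8 kcal/mol), min at 60° (0.5 kcal/mol); barrier = 4.3 kcal/mol.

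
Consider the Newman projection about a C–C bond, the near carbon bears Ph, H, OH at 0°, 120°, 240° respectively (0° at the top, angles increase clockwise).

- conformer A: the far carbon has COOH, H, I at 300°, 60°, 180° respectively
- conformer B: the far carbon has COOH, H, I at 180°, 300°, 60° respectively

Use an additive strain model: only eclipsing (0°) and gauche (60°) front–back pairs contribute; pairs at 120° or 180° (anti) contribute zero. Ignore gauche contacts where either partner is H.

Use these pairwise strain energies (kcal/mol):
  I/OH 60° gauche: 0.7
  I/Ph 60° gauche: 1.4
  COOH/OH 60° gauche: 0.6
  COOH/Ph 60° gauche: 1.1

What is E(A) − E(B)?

A (staggered): Ph(0°)/COOH(300°) gauche 1.1; OH(240°)/COOH(300°) gauche 0.6; OH(240°)/I(180°) gauche 0.7 → 2.4 kcal/mol.
B (staggered): Ph(0°)/I(60°) gauche 1.4; OH(240°)/COOH(180°) gauche 0.6 → 2.0 kcal/mol.
E(A) − E(B) = 2.4 − 2.0 = +0.4 kcal/mol.

+0.4 kcal/mol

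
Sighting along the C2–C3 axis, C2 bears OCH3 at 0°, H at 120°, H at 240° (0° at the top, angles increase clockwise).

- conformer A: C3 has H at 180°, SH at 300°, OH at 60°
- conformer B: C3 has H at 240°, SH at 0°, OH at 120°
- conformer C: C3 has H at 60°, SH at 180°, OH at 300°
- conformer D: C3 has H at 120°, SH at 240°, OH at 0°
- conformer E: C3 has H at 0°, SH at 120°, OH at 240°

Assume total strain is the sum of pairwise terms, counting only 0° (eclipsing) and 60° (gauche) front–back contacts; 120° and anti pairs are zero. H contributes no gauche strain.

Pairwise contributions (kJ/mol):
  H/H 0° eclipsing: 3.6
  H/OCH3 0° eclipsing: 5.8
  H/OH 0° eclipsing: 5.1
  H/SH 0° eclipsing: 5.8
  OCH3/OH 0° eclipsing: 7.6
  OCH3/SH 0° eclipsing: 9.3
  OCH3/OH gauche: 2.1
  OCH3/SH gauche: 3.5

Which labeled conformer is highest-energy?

A (staggered): OCH3(0°)/SH(300°) gauche 3.5; OCH3(0°)/OH(60°) gauche 2.1 → 5.6 kJ/mol.
B (eclipsed): OCH3(0°)/SH(0°) eclipsed 9.3; H(120°)/OH(120°) eclipsed 5.1; H(240°)/H(240°) eclipsed 3.6 → 18.0 kJ/mol.
C (staggered): OCH3(0°)/OH(300°) gauche 2.1 → 2.1 kJ/mol.
D (eclipsed): OCH3(0°)/OH(0°) eclipsed 7.6; H(120°)/H(120°) eclipsed 3.6; H(240°)/SH(240°) eclipsed 5.8 → 17.0 kJ/mol.
E (eclipsed): OCH3(0°)/H(0°) eclipsed 5.8; H(120°)/SH(120°) eclipsed 5.8; H(240°)/OH(240°) eclipsed 5.1 → 16.7 kJ/mol.
B has the highest total (18.0 kJ/mol).

B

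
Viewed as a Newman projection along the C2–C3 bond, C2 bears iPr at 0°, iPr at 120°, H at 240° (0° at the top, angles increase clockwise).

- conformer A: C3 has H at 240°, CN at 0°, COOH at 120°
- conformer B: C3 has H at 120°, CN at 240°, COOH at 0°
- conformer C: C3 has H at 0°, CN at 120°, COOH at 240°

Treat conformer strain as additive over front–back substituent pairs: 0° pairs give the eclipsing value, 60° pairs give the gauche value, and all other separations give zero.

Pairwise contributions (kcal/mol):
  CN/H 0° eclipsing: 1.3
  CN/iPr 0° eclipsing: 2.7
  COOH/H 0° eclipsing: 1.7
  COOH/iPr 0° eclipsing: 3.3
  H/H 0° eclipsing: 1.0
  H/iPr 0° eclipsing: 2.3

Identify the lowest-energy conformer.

C

A (eclipsed): iPr–CN eclipsed, iPr–COOH eclipsed, H–H eclipsed; 2.7 + 3.3 + 1.0 = 7.0 kcal/mol.
B (eclipsed): iPr–COOH eclipsed, iPr–H eclipsed, H–CN eclipsed; 3.3 + 2.3 + 1.3 = 6.9 kcal/mol.
C (eclipsed): iPr–H eclipsed, iPr–CN eclipsed, H–COOH eclipsed; 2.3 + 2.7 + 1.7 = 6.7 kcal/mol.
C has the lowest total (6.7 kcal/mol).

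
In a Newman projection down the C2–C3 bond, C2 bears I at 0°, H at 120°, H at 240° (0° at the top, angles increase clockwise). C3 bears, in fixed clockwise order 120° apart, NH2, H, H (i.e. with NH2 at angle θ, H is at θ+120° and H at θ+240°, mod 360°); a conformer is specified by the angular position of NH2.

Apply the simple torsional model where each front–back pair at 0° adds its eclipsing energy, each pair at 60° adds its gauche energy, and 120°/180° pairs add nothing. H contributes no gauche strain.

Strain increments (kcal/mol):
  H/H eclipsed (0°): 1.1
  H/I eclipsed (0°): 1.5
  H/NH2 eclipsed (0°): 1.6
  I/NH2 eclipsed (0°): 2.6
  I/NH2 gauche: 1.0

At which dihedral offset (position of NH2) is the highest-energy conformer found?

NH2 at 0° (eclipsed): I(0°)/NH2(0°) eclipsed 2.6; H(120°)/H(120°) eclipsed 1.1; H(240°)/H(240°) eclipsed 1.1 → 4.8 kcal/mol.
NH2 at 60° (staggered): I(0°)/NH2(60°) gauche 1.0 → 1.0 kcal/mol.
NH2 at 120° (eclipsed): I(0°)/H(0°) eclipsed 1.5; H(120°)/NH2(120°) eclipsed 1.6; H(240°)/H(240°) eclipsed 1.1 → 4.2 kcal/mol.
NH2 at 180° (staggered): no non-H gauche contacts → 0.0 kcal/mol.
NH2 at 240° (eclipsed): I(0°)/H(0°) eclipsed 1.5; H(120°)/H(120°) eclipsed 1.1; H(240°)/NH2(240°) eclipsed 1.6 → 4.2 kcal/mol.
NH2 at 300° (staggered): I(0°)/NH2(300°) gauche 1.0 → 1.0 kcal/mol.
The maximum (4.8 kcal/mol) occurs with NH2 at 0°.

0°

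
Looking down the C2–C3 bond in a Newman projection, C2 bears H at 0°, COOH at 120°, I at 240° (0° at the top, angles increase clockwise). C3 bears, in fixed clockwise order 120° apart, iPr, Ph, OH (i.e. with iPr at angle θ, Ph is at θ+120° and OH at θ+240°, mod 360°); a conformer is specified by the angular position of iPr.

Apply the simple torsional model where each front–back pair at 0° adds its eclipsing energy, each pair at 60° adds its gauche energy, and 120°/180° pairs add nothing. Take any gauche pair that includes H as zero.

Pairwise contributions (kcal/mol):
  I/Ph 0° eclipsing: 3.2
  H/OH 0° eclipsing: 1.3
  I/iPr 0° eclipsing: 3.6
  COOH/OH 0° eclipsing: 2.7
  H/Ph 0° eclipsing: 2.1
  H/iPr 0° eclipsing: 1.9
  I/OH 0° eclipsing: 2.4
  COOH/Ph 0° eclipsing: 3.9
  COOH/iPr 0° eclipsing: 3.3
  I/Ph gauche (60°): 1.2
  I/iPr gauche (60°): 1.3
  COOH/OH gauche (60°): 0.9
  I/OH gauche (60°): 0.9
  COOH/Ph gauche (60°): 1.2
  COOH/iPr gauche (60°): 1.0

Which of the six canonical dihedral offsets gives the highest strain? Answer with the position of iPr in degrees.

240°

iPr at 0° (eclipsed): H–iPr eclipsed, COOH–Ph eclipsed, I–OH eclipsed; 1.9 + 3.9 + 2.4 = 8.2 kcal/mol.
iPr at 60° (staggered): COOH–iPr gauche, COOH–Ph gauche, I–Ph gauche, I–OH gauche; 1.0 + 1.2 + 1.2 + 0.9 = 4.3 kcal/mol.
iPr at 120° (eclipsed): H–OH eclipsed, COOH–iPr eclipsed, I–Ph eclipsed; 1.3 + 3.3 + 3.2 = 7.8 kcal/mol.
iPr at 180° (staggered): COOH–iPr gauche, COOH–OH gauche, I–iPr gauche, I–Ph gauche; 1.0 + 0.9 + 1.3 + 1.2 = 4.4 kcal/mol.
iPr at 240° (eclipsed): H–Ph eclipsed, COOH–OH eclipsed, I–iPr eclipsed; 2.1 + 2.7 + 3.6 = 8.4 kcal/mol.
iPr at 300° (staggered): COOH–Ph gauche, COOH–OH gauche, I–iPr gauche, I–OH gauche; 1.2 + 0.9 + 1.3 + 0.9 = 4.3 kcal/mol.
The maximum (8.4 kcal/mol) occurs with iPr at 240°.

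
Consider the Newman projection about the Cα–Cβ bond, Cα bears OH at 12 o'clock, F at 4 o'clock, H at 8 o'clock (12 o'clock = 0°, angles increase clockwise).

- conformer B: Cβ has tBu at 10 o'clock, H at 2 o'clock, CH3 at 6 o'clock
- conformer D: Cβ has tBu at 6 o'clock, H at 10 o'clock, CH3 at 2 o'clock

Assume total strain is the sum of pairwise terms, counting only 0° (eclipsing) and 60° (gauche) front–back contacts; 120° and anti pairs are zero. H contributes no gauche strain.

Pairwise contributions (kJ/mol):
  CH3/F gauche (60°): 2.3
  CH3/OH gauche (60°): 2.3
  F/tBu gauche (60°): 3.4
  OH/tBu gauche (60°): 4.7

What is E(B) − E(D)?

-1.0 kJ/mol

B (staggered): OH(0°)/tBu(300°) gauche 4.7; F(120°)/CH3(180°) gauche 2.3 → 7.0 kJ/mol.
D (staggered): OH(0°)/CH3(60°) gauche 2.3; F(120°)/tBu(180°) gauche 3.4; F(120°)/CH3(60°) gauche 2.3 → 8.0 kJ/mol.
E(B) − E(D) = 7.0 − 8.0 = -1.0 kJ/mol.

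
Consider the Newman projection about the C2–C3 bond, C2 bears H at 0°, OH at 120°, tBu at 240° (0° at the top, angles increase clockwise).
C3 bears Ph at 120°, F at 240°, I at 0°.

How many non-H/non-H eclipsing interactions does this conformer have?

Non-H eclipsing pairs: OH(120°)/Ph(120°); tBu(240°)/F(240°) — 2 interactions.

2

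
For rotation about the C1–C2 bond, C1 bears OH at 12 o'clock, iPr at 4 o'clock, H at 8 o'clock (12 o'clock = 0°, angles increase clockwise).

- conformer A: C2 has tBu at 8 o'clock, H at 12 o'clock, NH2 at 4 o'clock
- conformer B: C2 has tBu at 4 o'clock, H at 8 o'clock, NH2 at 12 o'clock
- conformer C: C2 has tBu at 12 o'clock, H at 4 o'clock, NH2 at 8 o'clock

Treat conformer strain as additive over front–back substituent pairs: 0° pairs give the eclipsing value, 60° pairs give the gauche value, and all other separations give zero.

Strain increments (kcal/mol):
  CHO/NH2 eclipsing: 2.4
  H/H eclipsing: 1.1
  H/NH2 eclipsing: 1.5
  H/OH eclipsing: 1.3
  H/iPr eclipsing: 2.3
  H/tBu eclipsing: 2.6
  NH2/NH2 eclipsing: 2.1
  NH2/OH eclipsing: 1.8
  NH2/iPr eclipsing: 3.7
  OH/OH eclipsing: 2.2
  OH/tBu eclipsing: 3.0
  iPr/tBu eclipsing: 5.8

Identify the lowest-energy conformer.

C

A (eclipsed): OH–H eclipsed, iPr–NH2 eclipsed, H–tBu eclipsed; 1.3 + 3.7 + 2.6 = 7.6 kcal/mol.
B (eclipsed): OH–NH2 eclipsed, iPr–tBu eclipsed, H–H eclipsed; 1.8 + 5.8 + 1.1 = 8.7 kcal/mol.
C (eclipsed): OH–tBu eclipsed, iPr–H eclipsed, H–NH2 eclipsed; 3.0 + 2.3 + 1.5 = 6.8 kcal/mol.
C has the lowest total (6.8 kcal/mol).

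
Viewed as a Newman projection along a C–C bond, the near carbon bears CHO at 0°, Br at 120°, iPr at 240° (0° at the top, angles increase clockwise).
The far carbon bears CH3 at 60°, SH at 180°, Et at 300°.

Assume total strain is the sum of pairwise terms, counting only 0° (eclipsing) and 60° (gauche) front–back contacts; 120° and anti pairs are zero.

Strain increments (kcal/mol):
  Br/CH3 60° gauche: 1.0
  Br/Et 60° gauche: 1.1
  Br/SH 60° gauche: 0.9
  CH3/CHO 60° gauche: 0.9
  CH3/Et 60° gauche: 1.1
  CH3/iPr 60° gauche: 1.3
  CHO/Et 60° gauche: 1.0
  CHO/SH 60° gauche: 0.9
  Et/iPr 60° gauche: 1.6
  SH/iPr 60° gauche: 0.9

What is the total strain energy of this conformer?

6.3 kcal/mol

This conformer (staggered): CHO(0°)/CH3(60°) gauche 0.9; CHO(0°)/Et(300°) gauche 1.0; Br(120°)/CH3(60°) gauche 1.0; Br(120°)/SH(180°) gauche 0.9; iPr(240°)/SH(180°) gauche 0.9; iPr(240°)/Et(300°) gauche 1.6 → 6.3 kcal/mol.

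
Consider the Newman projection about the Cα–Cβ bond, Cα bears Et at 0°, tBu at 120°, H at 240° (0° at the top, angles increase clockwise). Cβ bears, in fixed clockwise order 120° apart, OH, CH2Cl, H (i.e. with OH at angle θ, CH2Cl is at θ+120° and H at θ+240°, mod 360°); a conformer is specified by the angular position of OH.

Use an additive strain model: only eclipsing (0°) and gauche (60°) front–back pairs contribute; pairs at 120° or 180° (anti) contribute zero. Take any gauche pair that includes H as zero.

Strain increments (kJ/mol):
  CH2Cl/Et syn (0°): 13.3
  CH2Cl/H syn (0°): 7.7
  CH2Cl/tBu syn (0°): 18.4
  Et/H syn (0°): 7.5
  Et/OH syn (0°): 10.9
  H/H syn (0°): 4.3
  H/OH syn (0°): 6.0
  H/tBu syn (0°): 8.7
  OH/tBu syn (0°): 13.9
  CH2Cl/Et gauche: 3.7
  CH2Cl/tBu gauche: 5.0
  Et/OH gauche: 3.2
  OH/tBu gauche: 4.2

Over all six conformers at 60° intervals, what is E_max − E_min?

25.7 kJ/mol

OH at 0° (eclipsed): Et(0°)/OH(0°) eclipsed 10.9; tBu(120°)/CH2Cl(120°) eclipsed 18.4; H(240°)/H(240°) eclipsed 4.3 → 33.6 kJ/mol.
OH at 60° (staggered): Et(0°)/OH(60°) gauche 3.2; tBu(120°)/OH(60°) gauche 4.2; tBu(120°)/CH2Cl(180°) gauche 5.0 → 12.4 kJ/mol.
OH at 120° (eclipsed): Et(0°)/H(0°) eclipsed 7.5; tBu(120°)/OH(120°) eclipsed 13.9; H(240°)/CH2Cl(240°) eclipsed 7.7 → 29.1 kJ/mol.
OH at 180° (staggered): Et(0°)/CH2Cl(300°) gauche 3.7; tBu(120°)/OH(180°) gauche 4.2 → 7.9 kJ/mol.
OH at 240° (eclipsed): Et(0°)/CH2Cl(0°) eclipsed 13.3; tBu(120°)/H(120°) eclipsed 8.7; H(240°)/OH(240°) eclipsed 6.0 → 28.0 kJ/mol.
OH at 300° (staggered): Et(0°)/OH(300°) gauche 3.2; Et(0°)/CH2Cl(60°) gauche 3.7; tBu(120°)/CH2Cl(60°) gauche 5.0 → 11.9 kJ/mol.
Max at 0° (33.6 kJ/mol), min at 180° (7.9 kJ/mol); barrier = 25.7 kJ/mol.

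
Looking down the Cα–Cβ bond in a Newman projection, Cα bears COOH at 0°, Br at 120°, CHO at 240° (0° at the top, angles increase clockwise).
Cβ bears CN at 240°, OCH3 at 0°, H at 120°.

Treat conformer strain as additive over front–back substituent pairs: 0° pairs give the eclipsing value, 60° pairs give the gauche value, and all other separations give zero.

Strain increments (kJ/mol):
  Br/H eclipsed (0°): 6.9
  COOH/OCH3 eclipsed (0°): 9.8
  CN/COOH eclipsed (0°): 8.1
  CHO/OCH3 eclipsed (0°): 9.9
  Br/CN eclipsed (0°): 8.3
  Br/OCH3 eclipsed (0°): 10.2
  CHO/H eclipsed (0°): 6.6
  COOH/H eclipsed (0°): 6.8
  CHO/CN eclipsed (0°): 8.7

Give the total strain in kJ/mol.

This conformer (eclipsed): COOH–OCH3 eclipsed, Br–H eclipsed, CHO–CN eclipsed; 9.8 + 6.9 + 8.7 = 25.4 kJ/mol.

25.4 kJ/mol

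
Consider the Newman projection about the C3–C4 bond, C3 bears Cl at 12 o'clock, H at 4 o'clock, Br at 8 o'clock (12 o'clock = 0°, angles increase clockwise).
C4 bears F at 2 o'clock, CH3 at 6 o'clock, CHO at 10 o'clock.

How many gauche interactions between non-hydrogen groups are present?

Non-H gauche pairs: Cl(0°)/F(60°); Cl(0°)/CHO(300°); Br(240°)/CH3(180°); Br(240°)/CHO(300°) — 4 interactions.

4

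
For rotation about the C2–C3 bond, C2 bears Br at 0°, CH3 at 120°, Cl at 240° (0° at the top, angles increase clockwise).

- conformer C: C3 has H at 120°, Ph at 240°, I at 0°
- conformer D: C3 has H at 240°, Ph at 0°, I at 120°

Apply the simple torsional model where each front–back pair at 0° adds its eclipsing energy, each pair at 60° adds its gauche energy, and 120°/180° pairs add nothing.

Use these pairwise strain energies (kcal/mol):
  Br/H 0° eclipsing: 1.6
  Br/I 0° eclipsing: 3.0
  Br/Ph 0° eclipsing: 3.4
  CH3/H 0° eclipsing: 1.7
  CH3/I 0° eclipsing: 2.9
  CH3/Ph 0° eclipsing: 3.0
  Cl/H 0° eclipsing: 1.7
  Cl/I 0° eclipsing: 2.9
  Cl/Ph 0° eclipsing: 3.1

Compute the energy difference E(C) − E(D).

C (eclipsed): Br(0°)/I(0°) eclipsed 3.0; CH3(120°)/H(120°) eclipsed 1.7; Cl(240°)/Ph(240°) eclipsed 3.1 → 7.8 kcal/mol.
D (eclipsed): Br(0°)/Ph(0°) eclipsed 3.4; CH3(120°)/I(120°) eclipsed 2.9; Cl(240°)/H(240°) eclipsed 1.7 → 8.0 kcal/mol.
E(C) − E(D) = 7.8 − 8.0 = -0.2 kcal/mol.

-0.2 kcal/mol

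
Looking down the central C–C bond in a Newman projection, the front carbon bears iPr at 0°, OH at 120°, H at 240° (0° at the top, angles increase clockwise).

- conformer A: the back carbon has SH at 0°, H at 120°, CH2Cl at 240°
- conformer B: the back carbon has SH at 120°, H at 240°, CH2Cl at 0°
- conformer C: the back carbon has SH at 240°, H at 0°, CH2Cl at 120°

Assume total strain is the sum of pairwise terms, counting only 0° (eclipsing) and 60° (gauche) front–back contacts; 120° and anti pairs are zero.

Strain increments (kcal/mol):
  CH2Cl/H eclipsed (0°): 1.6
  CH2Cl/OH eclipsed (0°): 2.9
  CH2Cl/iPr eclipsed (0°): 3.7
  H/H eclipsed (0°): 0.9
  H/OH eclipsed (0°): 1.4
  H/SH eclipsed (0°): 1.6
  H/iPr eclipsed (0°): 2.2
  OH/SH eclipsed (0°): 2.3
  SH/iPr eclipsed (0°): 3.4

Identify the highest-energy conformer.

A (eclipsed): iPr(0°)/SH(0°) eclipsed 3.4; OH(120°)/H(120°) eclipsed 1.4; H(240°)/CH2Cl(240°) eclipsed 1.6 → 6.4 kcal/mol.
B (eclipsed): iPr(0°)/CH2Cl(0°) eclipsed 3.7; OH(120°)/SH(120°) eclipsed 2.3; H(240°)/H(240°) eclipsed 0.9 → 6.9 kcal/mol.
C (eclipsed): iPr(0°)/H(0°) eclipsed 2.2; OH(120°)/CH2Cl(120°) eclipsed 2.9; H(240°)/SH(240°) eclipsed 1.6 → 6.7 kcal/mol.
B has the highest total (6.9 kcal/mol).

B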